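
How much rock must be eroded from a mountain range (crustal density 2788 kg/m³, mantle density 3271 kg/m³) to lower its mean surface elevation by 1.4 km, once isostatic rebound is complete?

Net drop Δ = e − u = e − e ρ_c/ρ_m = e (ρ_m − ρ_c)/ρ_m.
e = Δ ρ_m/(ρ_m − ρ_c) = 1.4 km × 3271/483 = 9.48 km.

9.48 km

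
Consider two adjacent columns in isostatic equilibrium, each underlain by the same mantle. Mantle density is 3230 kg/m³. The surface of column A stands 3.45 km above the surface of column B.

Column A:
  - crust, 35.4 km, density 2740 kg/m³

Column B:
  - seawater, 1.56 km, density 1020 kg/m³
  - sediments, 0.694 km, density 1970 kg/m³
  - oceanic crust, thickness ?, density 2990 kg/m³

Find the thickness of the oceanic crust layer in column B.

Take the compensation level at the base of the deeper column (depth z_c below the surface of column A) and equate Σ ρ_i t_i down to z_c; mantle fills any gap and the z_c terms cancel.
Column A: 35.4×2740 + (z_c − 35.4)×3230
Column B: 3.45×0 + 1.56×1020 + 0.694×1970 + x×2990 + (z_c − 3.45 − 2.254 − x)×3230
The z_c×3230 term appears on both sides and cancels. Collect the known terms of each column as K = Σ(ρt)_known − 3230 × (depth of known layers): K_A = 96996 − 3230×35.4 = −17346; K_B = 2958.38 − 3230×(3.45 + 2.254) = −15465.54.
Balance: K_A = K_B − x×(3230 − 2990), so x = (K_B − K_A)/(3230 − 2990) = 1880.46/240 = 7.84 km.

7.84 km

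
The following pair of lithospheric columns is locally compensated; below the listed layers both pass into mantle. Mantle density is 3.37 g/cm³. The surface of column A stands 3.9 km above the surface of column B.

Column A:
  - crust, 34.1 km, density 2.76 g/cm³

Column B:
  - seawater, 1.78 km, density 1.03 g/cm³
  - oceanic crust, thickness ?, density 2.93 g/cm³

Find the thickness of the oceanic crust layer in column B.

7.94 km

Take the compensation level at the base of the deeper column (depth z_c below the surface of column A) and equate Σ ρ_i t_i down to z_c; mantle fills any gap and the z_c terms cancel.
Column A: 34.1×2.76 + (z_c − 34.1)×3.37
Column B: 3.9×0 + 1.78×1.03 + x×2.93 + (z_c − 3.9 − 1.78 − x)×3.37
The z_c×3.37 term appears on both sides and cancels. Collect the known terms of each column as K = Σ(ρt)_known − 3.37 × (depth of known layers): K_A = 94.116 − 3.37×34.1 = −20.801; K_B = 1.8334 − 3.37×(3.9 + 1.78) = −17.3082.
Balance: K_A = K_B − x×(3.37 − 2.93), so x = (K_B − K_A)/(3.37 − 2.93) = 3.4928/0.44 = 7.94 km.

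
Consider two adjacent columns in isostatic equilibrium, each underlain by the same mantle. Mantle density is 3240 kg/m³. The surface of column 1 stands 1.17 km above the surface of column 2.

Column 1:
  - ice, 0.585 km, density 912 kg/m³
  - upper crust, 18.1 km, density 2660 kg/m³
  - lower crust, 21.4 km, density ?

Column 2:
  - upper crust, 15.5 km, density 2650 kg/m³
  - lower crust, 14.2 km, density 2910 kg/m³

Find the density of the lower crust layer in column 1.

Take the compensation level at the base of the deeper column (depth z_c below the surface of column 1) and equate Σ ρ_i t_i down to z_c; mantle fills any gap and the z_c terms cancel.
Column 1: 0.585×912 + 18.1×2660 + 21.4×ρ + (z_c − 40.085)×3240
Column 2: 1.17×0 + 15.5×2650 + 14.2×2910 + (z_c − 1.17 − 29.7)×3240
The z_c×3240 term appears on both sides and cancels. Collect the known terms of each column as K = Σ(ρt)_known − 3240 × (depth of known layers): K_1 = 48679.52 − 3240×40.085 = −81195.88; K_2 = 82397 − 3240×(1.17 + 29.7) = −17621.8.
Balance: K_1 + 21.4×ρ = K_2, so ρ = (K_2 − K_1)/21.4 = 63574.1/21.4 = 2970 kg/m³.

2970 kg/m³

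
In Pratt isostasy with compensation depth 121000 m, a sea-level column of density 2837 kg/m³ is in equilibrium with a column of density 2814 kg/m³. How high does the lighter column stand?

ρ_ref D = ρ (D + h) → h = D (ρ_ref − ρ)/ρ.
h = 121000 m × (2837 − 2814)/2814 = 989 m.

989 m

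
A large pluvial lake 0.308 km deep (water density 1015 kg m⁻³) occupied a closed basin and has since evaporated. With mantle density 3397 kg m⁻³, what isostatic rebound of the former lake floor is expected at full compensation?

u = d ρ_w/ρ_m = 0.308 km × 1015/3397 = 0.092 km.

0.092 km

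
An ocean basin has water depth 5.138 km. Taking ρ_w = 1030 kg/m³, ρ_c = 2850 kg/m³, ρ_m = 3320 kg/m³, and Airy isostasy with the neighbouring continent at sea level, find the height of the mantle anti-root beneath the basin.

19.9 km

Balancing pressure at the compensation depth: replacing crust with seawater at the top is compensated by replacing crust with mantle at the base: d (ρ_c − ρ_w) = a (ρ_m − ρ_c).
a = d (ρ_c − ρ_w)/(ρ_m − ρ_c) = 5.138 km × 1820/470 = 19.9 km.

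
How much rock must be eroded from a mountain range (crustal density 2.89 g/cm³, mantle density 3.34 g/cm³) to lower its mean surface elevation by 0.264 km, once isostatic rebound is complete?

1.96 km

Net drop Δ = e − u = e − e ρ_c/ρ_m = e (ρ_m − ρ_c)/ρ_m.
e = Δ ρ_m/(ρ_m − ρ_c) = 0.264 km × 3.34/0.45 = 1.96 km.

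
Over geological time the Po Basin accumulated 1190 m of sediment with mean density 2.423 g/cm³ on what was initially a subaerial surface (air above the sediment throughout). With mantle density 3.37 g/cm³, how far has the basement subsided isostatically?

Subaerial load: s = t ρ_sed / ρ_m = 1190 m × 2.423/3.37 = 856 m.

856 m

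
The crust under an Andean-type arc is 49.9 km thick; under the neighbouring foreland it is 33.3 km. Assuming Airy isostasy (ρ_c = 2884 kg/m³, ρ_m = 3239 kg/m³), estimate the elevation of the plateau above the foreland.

1.82 km

Excess crust Δ = 49.9 km − 33.3 km = 16.6 km, split between elevation h and root r with h + r = Δ.
Airy balance ρ_c h = (ρ_m − ρ_c) r gives r = h ρ_c/(ρ_m − ρ_c), so h (1 + ρ_c/(ρ_m − ρ_c)) = Δ, i.e. h = Δ (ρ_m − ρ_c)/ρ_m.
h = 16.6 km × 355/3239 = 1.82 km.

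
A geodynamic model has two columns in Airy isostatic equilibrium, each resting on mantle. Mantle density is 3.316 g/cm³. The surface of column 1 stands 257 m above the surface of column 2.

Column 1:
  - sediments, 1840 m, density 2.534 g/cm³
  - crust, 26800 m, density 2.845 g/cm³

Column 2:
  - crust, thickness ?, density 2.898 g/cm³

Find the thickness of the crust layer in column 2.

Take the compensation level at the base of the deeper column (depth z_c below the surface of column 1) and equate Σ ρ_i t_i down to z_c; mantle fills any gap and the z_c terms cancel.
Column 1: 1840×2.534 + 26800×2.845 + (z_c − 28640)×3.316
Column 2: 257×0 + x×2.898 + (z_c − 257 − 0 − x)×3.316
The z_c×3.316 term appears on both sides and cancels. Collect the known terms of each column as K = Σ(ρt)_known − 3.316 × (depth of known layers): K_1 = 80908.56 − 3.316×28640 = −14061.68; K_2 = 0 − 3.316×(257 + 0) = −852.212.
Balance: K_1 = K_2 − x×(3.316 − 2.898), so x = (K_2 − K_1)/(3.316 − 2.898) = 13209.5/0.418 = 31600 m.

31600 m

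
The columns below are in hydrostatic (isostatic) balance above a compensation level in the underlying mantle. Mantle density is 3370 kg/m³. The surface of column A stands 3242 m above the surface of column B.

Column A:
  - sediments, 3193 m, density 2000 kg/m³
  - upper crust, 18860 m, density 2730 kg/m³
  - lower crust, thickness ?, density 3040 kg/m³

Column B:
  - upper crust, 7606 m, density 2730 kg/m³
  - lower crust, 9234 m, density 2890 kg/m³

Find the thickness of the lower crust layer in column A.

11500 m

Take the compensation level at the base of the deeper column (depth z_c below the surface of column A) and equate Σ ρ_i t_i down to z_c; mantle fills any gap and the z_c terms cancel.
Column A: 3193×2000 + 18860×2730 + x×3040 + (z_c − 22053 − x)×3370
Column B: 3242×0 + 7606×2730 + 9234×2890 + (z_c − 3242 − 16840)×3370
The z_c×3370 term appears on both sides and cancels. Collect the known terms of each column as K = Σ(ρt)_known − 3370 × (depth of known layers): K_A = 57873800 − 3370×22053 = −16444810; K_B = 47450640 − 3370×(3242 + 16840) = −20225700.
Balance: K_A − x×(3370 − 3040) = K_B, so x = (K_A − K_B)/(3370 − 3040) = 3780890/330 = 11500 m.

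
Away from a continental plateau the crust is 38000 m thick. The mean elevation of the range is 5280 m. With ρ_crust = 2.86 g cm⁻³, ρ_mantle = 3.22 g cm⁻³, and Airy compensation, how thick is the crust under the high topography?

85200 m

Root depth r = h ρ_c / (ρ_m − ρ_c) = 5280 m × 2.86 / 0.36 = 41950 m.
Total thickness = T + h + r = 38000 m + 5280 m + 41950 m = 85200 m.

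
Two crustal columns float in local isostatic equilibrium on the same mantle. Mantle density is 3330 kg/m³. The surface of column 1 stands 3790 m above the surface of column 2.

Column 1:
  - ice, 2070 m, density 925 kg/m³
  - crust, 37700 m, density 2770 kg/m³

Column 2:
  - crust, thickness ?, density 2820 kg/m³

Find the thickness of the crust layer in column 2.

26400 m

Take the compensation level at the base of the deeper column (depth z_c below the surface of column 1) and equate Σ ρ_i t_i down to z_c; mantle fills any gap and the z_c terms cancel.
Column 1: 2070×925 + 37700×2770 + (z_c − 39770)×3330
Column 2: 3790×0 + x×2820 + (z_c − 3790 − 0 − x)×3330
The z_c×3330 term appears on both sides and cancels. Collect the known terms of each column as K = Σ(ρt)_known − 3330 × (depth of known layers): K_1 = 106343750 − 3330×39770 = −26090350; K_2 = 0 − 3330×(3790 + 0) = −12620700.
Balance: K_1 = K_2 − x×(3330 − 2820), so x = (K_2 − K_1)/(3330 − 2820) = 13469600/510 = 26400 m.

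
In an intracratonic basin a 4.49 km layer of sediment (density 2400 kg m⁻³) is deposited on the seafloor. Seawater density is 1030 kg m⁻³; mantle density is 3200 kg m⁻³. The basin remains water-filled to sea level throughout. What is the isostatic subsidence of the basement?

Submarine loading: the sediment displaces seawater, and the subsidence is in turn flooded, so s (ρ_m − ρ_w) = t (ρ_sed − ρ_w).
s = 4.49 km × (2400 − 1030) / (3200 − 1030) = 2.83 km.

2.83 km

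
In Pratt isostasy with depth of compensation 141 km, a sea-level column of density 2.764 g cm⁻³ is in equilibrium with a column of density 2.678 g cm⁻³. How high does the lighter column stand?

ρ_ref D = ρ (D + h) → h = D (ρ_ref − ρ)/ρ.
h = 141 km × (2.764 − 2.678)/2.678 = 4.53 km.

4.53 km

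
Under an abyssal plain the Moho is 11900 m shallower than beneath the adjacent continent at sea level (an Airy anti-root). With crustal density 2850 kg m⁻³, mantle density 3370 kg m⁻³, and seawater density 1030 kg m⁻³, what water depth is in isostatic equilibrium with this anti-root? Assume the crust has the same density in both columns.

3400 m

Replacing a thickness d of crust by seawater at the top must be balanced by replacing crust with mantle at the base: d (ρ_c − ρ_w) = a (ρ_m − ρ_c).
d = a (ρ_m − ρ_c)/(ρ_c − ρ_w) = 11900 m × 520/1820 = 3400 m.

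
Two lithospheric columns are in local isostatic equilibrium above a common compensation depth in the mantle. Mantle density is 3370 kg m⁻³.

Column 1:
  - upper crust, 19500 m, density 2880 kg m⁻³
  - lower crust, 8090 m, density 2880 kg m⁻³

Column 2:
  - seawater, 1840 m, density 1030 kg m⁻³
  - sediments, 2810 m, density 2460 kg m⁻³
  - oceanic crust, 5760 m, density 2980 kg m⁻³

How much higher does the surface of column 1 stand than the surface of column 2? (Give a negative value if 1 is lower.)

For any compensation level in the mantle, the mantle terms cancel and isostasy reduces to e = (Σt_1 − Σt_2) − (Σ(ρt)_1 − Σ(ρt)_2) / ρ_m.
Σt_1 = 27590 m; Σt_2 = 10410 m; Σ(ρt)_1 = 79459200; Σ(ρt)_2 = 25972600 (in m·kg m⁻³).
e = (27590 − 10410) − (79459200 − 25972600) / 3370 = 1310 m.

1310 m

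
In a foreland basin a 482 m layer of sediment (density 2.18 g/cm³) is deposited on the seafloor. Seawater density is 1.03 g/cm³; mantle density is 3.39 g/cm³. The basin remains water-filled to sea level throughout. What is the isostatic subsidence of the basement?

Submarine loading: the sediment displaces seawater, and the subsidence is in turn flooded, so s (ρ_m − ρ_w) = t (ρ_sed − ρ_w).
s = 482 m × (2.18 − 1.03) / (3.39 − 1.03) = 235 m.

235 m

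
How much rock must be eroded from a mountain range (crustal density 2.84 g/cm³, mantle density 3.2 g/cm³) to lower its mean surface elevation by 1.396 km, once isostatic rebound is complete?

12.4 km

Net drop Δ = e − u = e − e ρ_c/ρ_m = e (ρ_m − ρ_c)/ρ_m.
e = Δ ρ_m/(ρ_m − ρ_c) = 1.396 km × 3.2/0.36 = 12.4 km.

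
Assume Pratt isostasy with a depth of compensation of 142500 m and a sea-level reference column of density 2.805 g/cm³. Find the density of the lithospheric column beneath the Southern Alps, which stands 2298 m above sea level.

Pratt balance: ρ_ref D = ρ (D + h).
ρ = ρ_ref D/(D + h) = 2.805 × 142500 m/(142500 m + 2298 m) = 2.76 g/cm³.

2.76 g/cm³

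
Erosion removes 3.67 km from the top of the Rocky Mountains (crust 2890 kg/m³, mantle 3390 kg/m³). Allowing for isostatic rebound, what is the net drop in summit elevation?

0.541 km

Rebound u = e ρ_c/ρ_m = 3.67 km × 2890/3390 = 3.129 km.
Net surface drop = e − u = 3.67 km − 3.129 km = e (ρ_m − ρ_c)/ρ_m = 0.541 km.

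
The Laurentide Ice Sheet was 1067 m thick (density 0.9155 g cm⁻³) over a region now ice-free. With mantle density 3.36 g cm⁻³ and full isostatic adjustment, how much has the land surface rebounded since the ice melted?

291 m

Removing the load lets mantle flow back in; uplift u satisfies ρ_ice t = ρ_m u.
u = t ρ_ice/ρ_m = 1067 m × 0.9155/3.36 = 291 m.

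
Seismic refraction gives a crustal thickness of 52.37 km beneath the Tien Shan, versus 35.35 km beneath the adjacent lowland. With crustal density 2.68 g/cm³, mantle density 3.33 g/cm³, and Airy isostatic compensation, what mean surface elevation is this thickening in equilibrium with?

3.32 km

Excess crust Δ = 52.37 km − 35.35 km = 17.02 km, split between elevation h and root r with h + r = Δ.
Airy balance ρ_c h = (ρ_m − ρ_c) r gives r = h ρ_c/(ρ_m − ρ_c), so h (1 + ρ_c/(ρ_m − ρ_c)) = Δ, i.e. h = Δ (ρ_m − ρ_c)/ρ_m.
h = 17.02 km × 0.65/3.33 = 3.32 km.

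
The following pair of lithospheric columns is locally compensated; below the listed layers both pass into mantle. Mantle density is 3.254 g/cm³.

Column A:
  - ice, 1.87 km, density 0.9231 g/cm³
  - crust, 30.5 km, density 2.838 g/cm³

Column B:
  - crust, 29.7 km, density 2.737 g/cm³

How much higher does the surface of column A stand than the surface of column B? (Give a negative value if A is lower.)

0.52 km

For any compensation level in the mantle, the mantle terms cancel and isostasy reduces to e = (Σt_A − Σt_B) − (Σ(ρt)_A − Σ(ρt)_B) / ρ_m.
Σt_A = 32.37 km; Σt_B = 29.7 km; Σ(ρt)_A = 88.285197; Σ(ρt)_B = 81.2889 (in km·g/cm³).
e = (32.37 − 29.7) − (88.285197 − 81.2889) / 3.254 = 0.52 km.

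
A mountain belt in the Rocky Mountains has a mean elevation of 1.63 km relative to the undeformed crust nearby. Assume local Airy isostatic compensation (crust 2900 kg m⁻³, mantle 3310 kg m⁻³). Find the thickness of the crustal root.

Isostatic balance requires: the weight of the topography is balanced by the buoyancy of the root, ρ_c h = (ρ_m − ρ_c) r.
r = h · ρ_c / (ρ_m − ρ_c) = 1.63 km × 2900 / (3310 − 2900) = 11.5 km.

11.5 km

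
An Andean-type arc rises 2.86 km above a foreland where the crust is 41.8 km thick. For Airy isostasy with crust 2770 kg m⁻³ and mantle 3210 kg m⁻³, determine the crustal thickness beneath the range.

62.7 km

Root depth r = h ρ_c / (ρ_m − ρ_c) = 2.86 km × 2770 / 440 = 18 km.
Total thickness = T + h + r = 41.8 km + 2.86 km + 18 km = 62.7 km.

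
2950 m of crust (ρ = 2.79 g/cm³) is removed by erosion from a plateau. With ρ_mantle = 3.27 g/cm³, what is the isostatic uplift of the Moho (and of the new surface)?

2520 m

Unloading: uplift u = e ρ_c/ρ_m = 2950 m × 2.79/3.27 = 2520 m.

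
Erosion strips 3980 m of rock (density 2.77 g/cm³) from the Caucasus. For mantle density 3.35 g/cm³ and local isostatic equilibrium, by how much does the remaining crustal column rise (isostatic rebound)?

Unloading: uplift u = e ρ_c/ρ_m = 3980 m × 2.77/3.35 = 3290 m.

3290 m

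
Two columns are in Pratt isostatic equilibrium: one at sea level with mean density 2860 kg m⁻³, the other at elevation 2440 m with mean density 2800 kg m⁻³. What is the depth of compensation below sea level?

ρ_ref D = ρ (D + h) → D (ρ_ref − ρ) = ρ h.
D = ρ h/(ρ_ref − ρ) = 2800 × 2440 m/(2860 − 2800) = 114000 m.

114000 m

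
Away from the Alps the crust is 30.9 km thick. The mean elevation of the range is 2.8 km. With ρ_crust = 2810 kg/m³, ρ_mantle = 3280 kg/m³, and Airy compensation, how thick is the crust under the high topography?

Root depth r = h ρ_c / (ρ_m − ρ_c) = 2.8 km × 2810 / 470 = 16.74 km.
Total thickness = T + h + r = 30.9 km + 2.8 km + 16.74 km = 50.4 km.

50.4 km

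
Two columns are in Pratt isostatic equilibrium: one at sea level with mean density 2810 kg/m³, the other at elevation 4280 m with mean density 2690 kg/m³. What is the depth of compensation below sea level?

ρ_ref D = ρ (D + h) → D (ρ_ref − ρ) = ρ h.
D = ρ h/(ρ_ref − ρ) = 2690 × 4280 m/(2810 − 2690) = 95900 m.

95900 m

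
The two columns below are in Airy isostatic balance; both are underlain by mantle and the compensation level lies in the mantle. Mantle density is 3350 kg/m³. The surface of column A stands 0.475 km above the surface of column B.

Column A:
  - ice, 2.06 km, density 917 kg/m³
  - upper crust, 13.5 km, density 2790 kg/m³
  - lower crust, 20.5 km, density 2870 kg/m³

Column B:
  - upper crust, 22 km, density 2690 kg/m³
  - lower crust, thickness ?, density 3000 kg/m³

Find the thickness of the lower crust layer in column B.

18 km

Take the compensation level at the base of the deeper column (depth z_c below the surface of column A) and equate Σ ρ_i t_i down to z_c; mantle fills any gap and the z_c terms cancel.
Column A: 2.06×917 + 13.5×2790 + 20.5×2870 + (z_c − 36.06)×3350
Column B: 0.475×0 + 22×2690 + x×3000 + (z_c − 0.475 − 22 − x)×3350
The z_c×3350 term appears on both sides and cancels. Collect the known terms of each column as K = Σ(ρt)_known − 3350 × (depth of known layers): K_A = 98389.02 − 3350×36.06 = −22411.98; K_B = 59180 − 3350×(0.475 + 22) = −16111.25.
Balance: K_A = K_B − x×(3350 − 3000), so x = (K_B − K_A)/(3350 − 3000) = 6300.73/350 = 18 km.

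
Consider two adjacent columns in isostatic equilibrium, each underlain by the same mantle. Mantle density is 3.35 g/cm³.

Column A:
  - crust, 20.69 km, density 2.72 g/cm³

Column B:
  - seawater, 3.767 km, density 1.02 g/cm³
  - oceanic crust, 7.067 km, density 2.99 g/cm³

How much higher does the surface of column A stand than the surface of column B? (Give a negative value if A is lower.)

For any compensation level in the mantle, the mantle terms cancel and isostasy reduces to e = (Σt_A − Σt_B) − (Σ(ρt)_A − Σ(ρt)_B) / ρ_m.
Σt_A = 20.69 km; Σt_B = 10.834 km; Σ(ρt)_A = 56.2768; Σ(ρt)_B = 24.97267 (in km·g/cm³).
e = (20.69 − 10.834) − (56.2768 − 24.97267) / 3.35 = 0.511 km.

0.511 km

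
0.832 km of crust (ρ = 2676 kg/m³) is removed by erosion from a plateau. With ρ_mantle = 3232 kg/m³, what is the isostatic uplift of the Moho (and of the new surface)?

Unloading: uplift u = e ρ_c/ρ_m = 0.832 km × 2676/3232 = 0.689 km.

0.689 km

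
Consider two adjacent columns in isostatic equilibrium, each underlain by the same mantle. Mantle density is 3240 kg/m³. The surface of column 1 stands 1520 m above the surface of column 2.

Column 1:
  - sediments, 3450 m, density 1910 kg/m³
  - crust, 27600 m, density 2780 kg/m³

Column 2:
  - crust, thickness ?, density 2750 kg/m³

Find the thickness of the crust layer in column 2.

Take the compensation level at the base of the deeper column (depth z_c below the surface of column 1) and equate Σ ρ_i t_i down to z_c; mantle fills any gap and the z_c terms cancel.
Column 1: 3450×1910 + 27600×2780 + (z_c − 31050)×3240
Column 2: 1520×0 + x×2750 + (z_c − 1520 − 0 − x)×3240
The z_c×3240 term appears on both sides and cancels. Collect the known terms of each column as K = Σ(ρt)_known − 3240 × (depth of known layers): K_1 = 83317500 − 3240×31050 = −17284500; K_2 = 0 − 3240×(1520 + 0) = −4924800.
Balance: K_1 = K_2 − x×(3240 − 2750), so x = (K_2 − K_1)/(3240 − 2750) = 12359700/490 = 25200 m.

25200 m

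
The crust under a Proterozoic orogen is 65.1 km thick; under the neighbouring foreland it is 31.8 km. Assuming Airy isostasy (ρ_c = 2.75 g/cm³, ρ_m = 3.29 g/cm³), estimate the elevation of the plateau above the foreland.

Excess crust Δ = 65.1 km − 31.8 km = 33.3 km, split between elevation h and root r with h + r = Δ.
Airy balance ρ_c h = (ρ_m − ρ_c) r gives r = h ρ_c/(ρ_m − ρ_c), so h (1 + ρ_c/(ρ_m − ρ_c)) = Δ, i.e. h = Δ (ρ_m − ρ_c)/ρ_m.
h = 33.3 km × 0.54/3.29 = 5.47 km.

5.47 km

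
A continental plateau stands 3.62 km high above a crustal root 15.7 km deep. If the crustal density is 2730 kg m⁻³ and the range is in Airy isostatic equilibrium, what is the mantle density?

3360 kg m⁻³

Airy balance: ρ_c h = (ρ_m − ρ_c) r → ρ_m = ρ_c (1 + h/r).
ρ_m = 2730 × (1 + 3.62 km/15.7 km) = 3360 kg m⁻³.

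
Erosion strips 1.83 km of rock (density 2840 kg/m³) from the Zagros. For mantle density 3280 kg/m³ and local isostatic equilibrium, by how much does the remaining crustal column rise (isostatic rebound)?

1.58 km

Unloading: uplift u = e ρ_c/ρ_m = 1.83 km × 2840/3280 = 1.58 km.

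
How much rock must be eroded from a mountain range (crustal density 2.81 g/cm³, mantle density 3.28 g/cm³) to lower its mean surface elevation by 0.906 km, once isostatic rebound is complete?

6.32 km

Net drop Δ = e − u = e − e ρ_c/ρ_m = e (ρ_m − ρ_c)/ρ_m.
e = Δ ρ_m/(ρ_m − ρ_c) = 0.906 km × 3.28/0.47 = 6.32 km.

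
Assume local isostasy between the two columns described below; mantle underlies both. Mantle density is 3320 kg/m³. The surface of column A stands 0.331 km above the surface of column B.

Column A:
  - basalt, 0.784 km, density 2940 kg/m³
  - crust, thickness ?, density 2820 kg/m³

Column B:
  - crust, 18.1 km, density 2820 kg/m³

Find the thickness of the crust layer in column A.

Take the compensation level at the base of the deeper column (depth z_c below the surface of column A) and equate Σ ρ_i t_i down to z_c; mantle fills any gap and the z_c terms cancel.
Column A: 0.784×2940 + x×2820 + (z_c − 0.784 − x)×3320
Column B: 0.331×0 + 18.1×2820 + (z_c − 0.331 − 18.1)×3320
The z_c×3320 term appears on both sides and cancels. Collect the known terms of each column as K = Σ(ρt)_known − 3320 × (depth of known layers): K_A = 2304.96 − 3320×0.784 = −297.92; K_B = 51042 − 3320×(0.331 + 18.1) = −10148.92.
Balance: K_A − x×(3320 − 2820) = K_B, so x = (K_A − K_B)/(3320 − 2820) = 9851/500 = 19.7 km.

19.7 km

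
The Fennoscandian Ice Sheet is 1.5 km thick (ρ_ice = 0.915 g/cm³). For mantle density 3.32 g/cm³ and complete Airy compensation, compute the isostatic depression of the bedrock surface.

Isostatic balance requires: the ice load ρ_ice t is balanced by mantle displaced below, ρ_m s.
s = t ρ_ice / ρ_m = 1.5 km × 0.915/3.32 = 0.413 km.

0.413 km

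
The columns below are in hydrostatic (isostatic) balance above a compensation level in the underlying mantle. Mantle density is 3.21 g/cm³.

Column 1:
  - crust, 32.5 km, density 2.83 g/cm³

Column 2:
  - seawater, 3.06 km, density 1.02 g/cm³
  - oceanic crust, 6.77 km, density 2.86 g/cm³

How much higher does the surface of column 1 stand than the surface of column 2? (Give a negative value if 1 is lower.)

For any compensation level in the mantle, the mantle terms cancel and isostasy reduces to e = (Σt_1 − Σt_2) − (Σ(ρt)_1 − Σ(ρt)_2) / ρ_m.
Σt_1 = 32.5 km; Σt_2 = 9.83 km; Σ(ρt)_1 = 91.975; Σ(ρt)_2 = 22.4834 (in km·g/cm³).
e = (32.5 − 9.83) − (91.975 − 22.4834) / 3.21 = 1.02 km.

1.02 km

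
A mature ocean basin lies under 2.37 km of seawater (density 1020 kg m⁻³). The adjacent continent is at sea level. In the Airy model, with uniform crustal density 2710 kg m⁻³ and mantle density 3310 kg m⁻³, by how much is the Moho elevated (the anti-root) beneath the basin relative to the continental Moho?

Balancing pressure at the compensation depth: replacing crust with seawater at the top is compensated by replacing crust with mantle at the base: d (ρ_c − ρ_w) = a (ρ_m − ρ_c).
a = d (ρ_c − ρ_w)/(ρ_m − ρ_c) = 2.37 km × 1690/600 = 6.68 km.

6.68 km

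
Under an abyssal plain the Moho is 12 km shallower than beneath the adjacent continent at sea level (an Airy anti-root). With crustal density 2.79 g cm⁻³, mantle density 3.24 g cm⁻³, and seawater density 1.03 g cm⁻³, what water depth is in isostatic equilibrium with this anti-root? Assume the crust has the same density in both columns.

Replacing a thickness d of crust by seawater at the top must be balanced by replacing crust with mantle at the base: d (ρ_c − ρ_w) = a (ρ_m − ρ_c).
d = a (ρ_m − ρ_c)/(ρ_c − ρ_w) = 12 km × 0.45/1.76 = 3.07 km.

3.07 km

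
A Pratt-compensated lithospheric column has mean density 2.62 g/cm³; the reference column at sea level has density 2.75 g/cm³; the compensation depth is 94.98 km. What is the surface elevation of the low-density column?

4.71 km

ρ_ref D = ρ (D + h) → h = D (ρ_ref − ρ)/ρ.
h = 94.98 km × (2.75 − 2.62)/2.62 = 4.71 km.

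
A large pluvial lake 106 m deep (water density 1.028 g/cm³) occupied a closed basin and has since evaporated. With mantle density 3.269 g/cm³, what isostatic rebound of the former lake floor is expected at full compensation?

u = d ρ_w/ρ_m = 106 m × 1.028/3.269 = 33.3 m.

33.3 m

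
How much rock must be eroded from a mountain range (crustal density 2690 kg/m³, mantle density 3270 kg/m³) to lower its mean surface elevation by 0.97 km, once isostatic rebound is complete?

Net drop Δ = e − u = e − e ρ_c/ρ_m = e (ρ_m − ρ_c)/ρ_m.
e = Δ ρ_m/(ρ_m − ρ_c) = 0.97 km × 3270/580 = 5.47 km.

5.47 km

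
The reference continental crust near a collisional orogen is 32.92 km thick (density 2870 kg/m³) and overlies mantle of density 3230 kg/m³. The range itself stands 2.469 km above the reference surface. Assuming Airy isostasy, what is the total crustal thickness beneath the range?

55.1 km

Root depth r = h ρ_c / (ρ_m − ρ_c) = 2.469 km × 2870 / 360 = 19.68 km.
Total thickness = T + h + r = 32.92 km + 2.469 km + 19.68 km = 55.1 km.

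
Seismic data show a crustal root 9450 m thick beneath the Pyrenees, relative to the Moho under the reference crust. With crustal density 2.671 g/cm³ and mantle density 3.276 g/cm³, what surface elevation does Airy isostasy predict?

2140 m

Isostatic balance requires: ρ_c h = (ρ_m − ρ_c) r.
h = r (ρ_m − ρ_c) / ρ_c = 9450 m × (3.276 − 2.671) / 2.671 = 2140 m.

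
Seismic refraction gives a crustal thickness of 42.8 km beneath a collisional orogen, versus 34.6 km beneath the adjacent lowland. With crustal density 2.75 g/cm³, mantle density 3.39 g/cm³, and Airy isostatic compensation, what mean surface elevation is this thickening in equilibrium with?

Excess crust Δ = 42.8 km − 34.6 km = 8.2 km, split between elevation h and root r with h + r = Δ.
Airy balance ρ_c h = (ρ_m − ρ_c) r gives r = h ρ_c/(ρ_m − ρ_c), so h (1 + ρ_c/(ρ_m − ρ_c)) = Δ, i.e. h = Δ (ρ_m − ρ_c)/ρ_m.
h = 8.2 km × 0.64/3.39 = 1.55 km.

1.55 km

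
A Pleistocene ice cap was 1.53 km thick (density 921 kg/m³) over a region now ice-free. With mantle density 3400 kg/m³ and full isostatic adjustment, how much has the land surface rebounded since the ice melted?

0.414 km

Removing the load lets mantle flow back in; uplift u satisfies ρ_ice t = ρ_m u.
u = t ρ_ice/ρ_m = 1.53 km × 921/3400 = 0.414 km.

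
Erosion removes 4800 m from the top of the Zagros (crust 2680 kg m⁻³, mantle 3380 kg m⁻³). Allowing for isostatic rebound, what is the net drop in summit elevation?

994 m

Rebound u = e ρ_c/ρ_m = 4800 m × 2680/3380 = 3806 m.
Net surface drop = e − u = 4800 m − 3806 m = e (ρ_m − ρ_c)/ρ_m = 994 m.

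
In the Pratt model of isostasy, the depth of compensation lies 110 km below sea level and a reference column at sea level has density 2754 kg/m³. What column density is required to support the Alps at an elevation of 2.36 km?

2700 kg/m³

Pratt balance: ρ_ref D = ρ (D + h).
ρ = ρ_ref D/(D + h) = 2754 × 110 km/(110 km + 2.36 km) = 2700 kg/m³.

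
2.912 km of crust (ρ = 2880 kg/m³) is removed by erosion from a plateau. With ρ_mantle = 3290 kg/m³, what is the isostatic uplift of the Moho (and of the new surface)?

Unloading: uplift u = e ρ_c/ρ_m = 2.912 km × 2880/3290 = 2.55 km.

2.55 km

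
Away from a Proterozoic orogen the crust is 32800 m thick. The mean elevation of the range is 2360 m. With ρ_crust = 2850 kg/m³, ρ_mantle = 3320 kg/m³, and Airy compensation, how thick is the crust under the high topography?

Root depth r = h ρ_c / (ρ_m − ρ_c) = 2360 m × 2850 / 470 = 14310 m.
Total thickness = T + h + r = 32800 m + 2360 m + 14310 m = 49500 m.

49500 m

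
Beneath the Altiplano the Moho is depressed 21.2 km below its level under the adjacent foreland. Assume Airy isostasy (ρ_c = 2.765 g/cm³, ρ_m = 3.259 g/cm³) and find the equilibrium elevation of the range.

Equating mass per unit area of the two columns: ρ_c h = (ρ_m − ρ_c) r.
h = r (ρ_m − ρ_c) / ρ_c = 21.2 km × (3.259 − 2.765) / 2.765 = 3.79 km.

3.79 km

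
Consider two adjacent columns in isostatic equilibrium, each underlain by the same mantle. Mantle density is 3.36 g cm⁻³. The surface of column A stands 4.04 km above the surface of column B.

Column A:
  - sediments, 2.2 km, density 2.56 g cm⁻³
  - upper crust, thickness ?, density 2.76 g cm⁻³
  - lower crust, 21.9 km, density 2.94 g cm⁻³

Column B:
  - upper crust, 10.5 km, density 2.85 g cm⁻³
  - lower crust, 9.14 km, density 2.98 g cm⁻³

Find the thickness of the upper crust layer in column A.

19.1 km

Take the compensation level at the base of the deeper column (depth z_c below the surface of column A) and equate Σ ρ_i t_i down to z_c; mantle fills any gap and the z_c terms cancel.
Column A: 2.2×2.56 + x×2.76 + 21.9×2.94 + (z_c − 24.1 − x)×3.36
Column B: 4.04×0 + 10.5×2.85 + 9.14×2.98 + (z_c − 4.04 − 19.64)×3.36
The z_c×3.36 term appears on both sides and cancels. Collect the known terms of each column as K = Σ(ρt)_known − 3.36 × (depth of known layers): K_A = 70.018 − 3.36×24.1 = −10.958; K_B = 57.1622 − 3.36×(4.04 + 19.64) = −22.4026.
Balance: K_A − x×(3.36 − 2.76) = K_B, so x = (K_A − K_B)/(3.36 − 2.76) = 11.4446/0.6 = 19.1 km.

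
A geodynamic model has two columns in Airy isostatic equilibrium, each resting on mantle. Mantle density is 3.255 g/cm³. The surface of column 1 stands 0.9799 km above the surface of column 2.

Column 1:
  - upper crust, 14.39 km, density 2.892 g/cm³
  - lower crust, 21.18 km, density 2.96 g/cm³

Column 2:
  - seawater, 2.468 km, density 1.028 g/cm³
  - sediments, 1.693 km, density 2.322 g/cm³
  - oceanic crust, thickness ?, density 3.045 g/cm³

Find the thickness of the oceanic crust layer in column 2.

Take the compensation level at the base of the deeper column (depth z_c below the surface of column 1) and equate Σ ρ_i t_i down to z_c; mantle fills any gap and the z_c terms cancel.
Column 1: 14.39×2.892 + 21.18×2.96 + (z_c − 35.57)×3.255
Column 2: 0.9799×0 + 2.468×1.028 + 1.693×2.322 + x×3.045 + (z_c − 0.9799 − 4.161 − x)×3.255
The z_c×3.255 term appears on both sides and cancels. Collect the known terms of each column as K = Σ(ρt)_known − 3.255 × (depth of known layers): K_1 = 104.30868 − 3.255×35.57 = −11.47167; K_2 = 6.46825 − 3.255×(0.9799 + 4.161) = −10.2653795.
Balance: K_1 = K_2 − x×(3.255 − 3.045), so x = (K_2 − K_1)/(3.255 − 3.045) = 1.20629/0.21 = 5.74 km.

5.74 km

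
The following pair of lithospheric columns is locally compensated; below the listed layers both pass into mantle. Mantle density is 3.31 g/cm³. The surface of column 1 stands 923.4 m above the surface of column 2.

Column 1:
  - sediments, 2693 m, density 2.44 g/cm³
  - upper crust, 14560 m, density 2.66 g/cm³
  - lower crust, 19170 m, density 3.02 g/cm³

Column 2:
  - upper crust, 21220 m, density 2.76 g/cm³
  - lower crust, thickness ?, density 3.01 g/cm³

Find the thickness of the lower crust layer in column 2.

8800 m

Take the compensation level at the base of the deeper column (depth z_c below the surface of column 1) and equate Σ ρ_i t_i down to z_c; mantle fills any gap and the z_c terms cancel.
Column 1: 2693×2.44 + 14560×2.66 + 19170×3.02 + (z_c − 36423)×3.31
Column 2: 923.4×0 + 21220×2.76 + x×3.01 + (z_c − 923.4 − 21220 − x)×3.31
The z_c×3.31 term appears on both sides and cancels. Collect the known terms of each column as K = Σ(ρt)_known − 3.31 × (depth of known layers): K_1 = 103193.92 − 3.31×36423 = −17366.21; K_2 = 58567.2 − 3.31×(923.4 + 21220) = −14727.454.
Balance: K_1 = K_2 − x×(3.31 − 3.01), so x = (K_2 − K_1)/(3.31 − 3.01) = 2638.76/0.3 = 8800 m.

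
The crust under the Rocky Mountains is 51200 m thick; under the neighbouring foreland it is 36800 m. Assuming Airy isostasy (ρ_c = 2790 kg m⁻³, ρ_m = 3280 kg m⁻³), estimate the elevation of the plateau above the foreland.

2150 m

Excess crust Δ = 51200 m − 36800 m = 14400 m, split between elevation h and root r with h + r = Δ.
Airy balance ρ_c h = (ρ_m − ρ_c) r gives r = h ρ_c/(ρ_m − ρ_c), so h (1 + ρ_c/(ρ_m − ρ_c)) = Δ, i.e. h = Δ (ρ_m − ρ_c)/ρ_m.
h = 14400 m × 490/3280 = 2150 m.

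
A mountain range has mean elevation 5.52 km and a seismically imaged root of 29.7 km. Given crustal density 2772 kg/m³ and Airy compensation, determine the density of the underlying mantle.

Airy balance: ρ_c h = (ρ_m − ρ_c) r → ρ_m = ρ_c (1 + h/r).
ρ_m = 2772 × (1 + 5.52 km/29.7 km) = 3290 kg/m³.

3290 kg/m³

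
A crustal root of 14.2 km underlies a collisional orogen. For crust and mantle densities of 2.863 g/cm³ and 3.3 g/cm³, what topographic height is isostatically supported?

2.17 km

In Airy isostatic equilibrium: ρ_c h = (ρ_m − ρ_c) r.
h = r (ρ_m − ρ_c) / ρ_c = 14.2 km × (3.3 − 2.863) / 2.863 = 2.17 km.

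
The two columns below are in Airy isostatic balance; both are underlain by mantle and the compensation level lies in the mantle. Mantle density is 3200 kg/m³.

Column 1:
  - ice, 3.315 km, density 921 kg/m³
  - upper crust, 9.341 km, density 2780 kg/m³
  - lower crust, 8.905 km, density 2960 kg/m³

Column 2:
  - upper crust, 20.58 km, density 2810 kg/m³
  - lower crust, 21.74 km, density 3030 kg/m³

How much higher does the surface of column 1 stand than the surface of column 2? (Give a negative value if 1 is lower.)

For any compensation level in the mantle, the mantle terms cancel and isostasy reduces to e = (Σt_1 − Σt_2) − (Σ(ρt)_1 − Σ(ρt)_2) / ρ_m.
Σt_1 = 21.561 km; Σt_2 = 42.32 km; Σ(ρt)_1 = 55379.895; Σ(ρt)_2 = 123702 (in km·kg/m³).
e = (21.561 − 42.32) − (55379.895 − 123702) / 3200 = 0.592 km.

0.592 km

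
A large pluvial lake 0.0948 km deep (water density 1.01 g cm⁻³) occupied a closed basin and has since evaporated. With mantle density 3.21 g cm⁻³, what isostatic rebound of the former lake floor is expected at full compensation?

0.0298 km

u = d ρ_w/ρ_m = 0.0948 km × 1.01/3.21 = 0.0298 km.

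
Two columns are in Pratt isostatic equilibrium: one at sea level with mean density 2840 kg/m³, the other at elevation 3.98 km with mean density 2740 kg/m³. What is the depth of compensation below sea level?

ρ_ref D = ρ (D + h) → D (ρ_ref − ρ) = ρ h.
D = ρ h/(ρ_ref − ρ) = 2740 × 3.98 km/(2840 − 2740) = 109 km.

109 km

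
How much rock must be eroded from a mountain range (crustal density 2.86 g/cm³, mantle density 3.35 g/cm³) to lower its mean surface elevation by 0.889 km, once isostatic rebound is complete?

6.08 km

Net drop Δ = e − u = e − e ρ_c/ρ_m = e (ρ_m − ρ_c)/ρ_m.
e = Δ ρ_m/(ρ_m − ρ_c) = 0.889 km × 3.35/0.49 = 6.08 km.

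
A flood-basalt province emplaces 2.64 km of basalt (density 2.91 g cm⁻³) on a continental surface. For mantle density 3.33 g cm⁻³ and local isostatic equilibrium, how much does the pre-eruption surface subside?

Subaerial loading: s = t ρ_load / ρ_m.
s = 2.64 km × 2.91/3.33 = 2.31 km.

2.31 km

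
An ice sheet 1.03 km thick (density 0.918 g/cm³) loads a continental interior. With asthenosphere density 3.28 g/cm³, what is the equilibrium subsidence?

Isostatic balance requires: the ice load ρ_ice t is balanced by mantle displaced below, ρ_m s.
s = t ρ_ice / ρ_m = 1.03 km × 0.918/3.28 = 0.288 km.

0.288 km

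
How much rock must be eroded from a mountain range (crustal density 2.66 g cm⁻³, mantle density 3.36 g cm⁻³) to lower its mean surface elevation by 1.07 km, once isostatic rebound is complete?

Net drop Δ = e − u = e − e ρ_c/ρ_m = e (ρ_m − ρ_c)/ρ_m.
e = Δ ρ_m/(ρ_m − ρ_c) = 1.07 km × 3.36/0.7 = 5.14 km.

5.14 km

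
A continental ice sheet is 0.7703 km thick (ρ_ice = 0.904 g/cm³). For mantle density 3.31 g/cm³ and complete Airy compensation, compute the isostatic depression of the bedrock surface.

0.21 km

In Airy isostatic equilibrium: the ice load ρ_ice t is balanced by mantle displaced below, ρ_m s.
s = t ρ_ice / ρ_m = 0.7703 km × 0.904/3.31 = 0.21 km.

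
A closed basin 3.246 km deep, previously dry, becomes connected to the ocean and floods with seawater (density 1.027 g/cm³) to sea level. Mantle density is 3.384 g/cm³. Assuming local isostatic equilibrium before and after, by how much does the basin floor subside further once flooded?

After flooding the water column is d + s deep. Its weight must equal the weight of mantle displaced by the extra subsidence s: (d + s) ρ_w = s ρ_m.
s = d ρ_w / (ρ_m − ρ_w) = 3.246 km × 1.027/(3.384 − 1.027) = 1.41 km.

1.41 km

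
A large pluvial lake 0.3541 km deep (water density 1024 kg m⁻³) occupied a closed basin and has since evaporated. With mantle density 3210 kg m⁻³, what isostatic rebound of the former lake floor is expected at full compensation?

0.113 km

u = d ρ_w/ρ_m = 0.3541 km × 1024/3210 = 0.113 km.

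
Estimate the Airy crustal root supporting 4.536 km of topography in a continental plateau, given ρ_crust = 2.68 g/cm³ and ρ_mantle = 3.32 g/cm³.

Balancing pressure at the compensation depth: the weight of the topography is balanced by the buoyancy of the root, ρ_c h = (ρ_m − ρ_c) r.
r = h · ρ_c / (ρ_m − ρ_c) = 4.536 km × 2.68 / (3.32 − 2.68) = 19 km.

19 km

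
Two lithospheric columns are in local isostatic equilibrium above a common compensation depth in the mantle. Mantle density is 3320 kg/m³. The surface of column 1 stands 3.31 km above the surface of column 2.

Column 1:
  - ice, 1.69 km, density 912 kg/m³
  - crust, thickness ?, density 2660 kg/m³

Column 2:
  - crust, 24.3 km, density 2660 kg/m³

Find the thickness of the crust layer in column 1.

34.8 km

Take the compensation level at the base of the deeper column (depth z_c below the surface of column 1) and equate Σ ρ_i t_i down to z_c; mantle fills any gap and the z_c terms cancel.
Column 1: 1.69×912 + x×2660 + (z_c − 1.69 − x)×3320
Column 2: 3.31×0 + 24.3×2660 + (z_c − 3.31 − 24.3)×3320
The z_c×3320 term appears on both sides and cancels. Collect the known terms of each column as K = Σ(ρt)_known − 3320 × (depth of known layers): K_1 = 1541.28 − 3320×1.69 = −4069.52; K_2 = 64638 − 3320×(3.31 + 24.3) = −27027.2.
Balance: K_1 − x×(3320 − 2660) = K_2, so x = (K_1 − K_2)/(3320 − 2660) = 22957.7/660 = 34.8 km.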